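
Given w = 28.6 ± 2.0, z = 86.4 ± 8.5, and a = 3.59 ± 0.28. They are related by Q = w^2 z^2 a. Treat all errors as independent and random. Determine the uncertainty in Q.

5.56e+06

Since Q is a product/quotient, work with relative uncertainties:
  (2·δw/w)² = (2×0.0699)² = 0.0196;  (2·δz/z)² = (2×0.0984)² = 0.0387;  (1·δa/a)² = (1×0.0780)² = 0.00608
δQ/Q = √(0.0644) = 0.254
Q = 2.19e+07, so δQ = 0.254 × 2.19e+07 = 5.56e+06.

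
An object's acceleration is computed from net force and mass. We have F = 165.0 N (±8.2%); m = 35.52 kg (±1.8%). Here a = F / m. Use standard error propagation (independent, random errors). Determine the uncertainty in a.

Relative error in a monomial: (δa/a)² = Σ (nᵢ · δxᵢ/xᵢ)².
  (1·δF/F)² = (1×0.0820)² = 0.00672;  (-1·δm/m)² = (-1×0.0180)² = 0.000324
δa/a = √(0.00705) = 0.0840
a = 4.645 m/s^2, so δa = 0.0840 × 4.645 = 0.390 m/s^2.

0.390 m/s^2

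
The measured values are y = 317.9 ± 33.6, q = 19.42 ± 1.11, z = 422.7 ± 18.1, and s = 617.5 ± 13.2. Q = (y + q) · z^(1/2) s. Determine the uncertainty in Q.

Let u = y + q = 337.3. δu = √(δy² + δq²) = √(1130 + 1.23) = 33.6, so δu/u = 0.0997.
Q is then a monomial in u, z, s:
δQ/Q = √((δu/u)² + (½·δz/z)² + (1·δs/s)²) = √(0.00993 + 0.000458 + 0.000457) = 0.104
Q = 4.282e+06, so δQ = 0.104 × 4.282e+06 = 4.46e+05.

4.46e+05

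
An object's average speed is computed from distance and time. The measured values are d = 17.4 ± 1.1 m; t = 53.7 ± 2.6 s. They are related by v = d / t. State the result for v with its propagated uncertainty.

Since v is a product/quotient, work with relative uncertainties:
  (1·δd/d)² = (1×0.0632)² = 0.00400;  (-1·δt/t)² = (-1×0.0484)² = 0.00234
δv/v = √(0.00634) = 0.0796
v = 0.324 m/s, so δv = 0.0796 × 0.324 = 0.0258 m/s.

0.324 ± 0.0258 m/s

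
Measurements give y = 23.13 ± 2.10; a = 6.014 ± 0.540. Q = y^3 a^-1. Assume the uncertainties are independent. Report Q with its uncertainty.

Products/powers → add relative errors in quadrature, weighted by exponent:
  (3·δy/y)² = (3×0.0908)² = 0.0742;  (-1·δa/a)² = (-1×0.0898)² = 0.00806
δQ/Q = √(0.0822) = 0.287
Q = 2058, so δQ = 0.287 × 2058 = 590.

2058 ± 590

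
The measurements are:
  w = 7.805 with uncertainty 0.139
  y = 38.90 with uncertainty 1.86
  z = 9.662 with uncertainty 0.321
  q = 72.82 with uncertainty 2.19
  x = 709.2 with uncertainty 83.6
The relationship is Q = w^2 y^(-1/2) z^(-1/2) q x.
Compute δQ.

Each factor contributes (exponent × relative error)² to (δQ/Q)²:
  (2·δw/w)² = (2×0.0178)² = 0.00127;  (−½·δy/y)² = (-0.5×0.0478)² = 0.000572;  (−½·δz/z)² = (-0.5×0.0332)² = 0.000276;  (1·δq/q)² = (1×0.0301)² = 0.000904;  (1·δx/x)² = (1×0.118)² = 0.0139
δQ/Q = √(0.0169) = 0.130
Q = 162300, so δQ = 0.130 × 162300 = 21100.

21100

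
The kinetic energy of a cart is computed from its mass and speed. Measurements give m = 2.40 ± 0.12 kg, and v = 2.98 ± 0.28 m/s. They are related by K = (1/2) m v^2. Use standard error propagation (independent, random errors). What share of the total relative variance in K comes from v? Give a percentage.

93.4%

(δK/K)² = (1·δm/m)² + (2·δv/v)²
  m term: (1×0.0500)² = 0.00250
  v term: (2×0.0940)² = 0.0353
Total = 0.0378. Share from v = 0.0353/0.0378 = 0.934.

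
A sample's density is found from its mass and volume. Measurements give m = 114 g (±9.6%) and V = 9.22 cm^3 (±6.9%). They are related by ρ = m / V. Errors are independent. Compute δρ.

1.46 g/cm^3

For a monomial ρ ∝ m, V^-1, fractional errors add in quadrature:
  (1·δm/m)² = (1×0.0960)² = 0.00922;  (-1·δV/V)² = (-1×0.0690)² = 0.00476
δρ/ρ = √(0.0140) = 0.118
ρ = 12.4 g/cm^3, so δρ = 0.118 × 12.4 = 1.46 g/cm^3.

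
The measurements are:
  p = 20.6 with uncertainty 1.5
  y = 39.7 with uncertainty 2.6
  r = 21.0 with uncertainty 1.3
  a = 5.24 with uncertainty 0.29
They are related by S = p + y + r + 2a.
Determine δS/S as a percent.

3.62%

For a sum/difference, combine absolute errors in quadrature:
  (δp)² = 2.25;  (δy)² = 6.76;  (δr)² = 1.69;  (2·δa)² = 0.336
δS = √(11.0) = 3.32
S = 91.8, so δS/S = 3.32/91.8 = 0.0362.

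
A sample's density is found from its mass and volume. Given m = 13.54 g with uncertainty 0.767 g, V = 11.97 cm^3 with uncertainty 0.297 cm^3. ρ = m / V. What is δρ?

0.0700 g/cm^3

ρ is a product of powers, so relative uncertainties combine in quadrature:
  (1·δm/m)² = (1×0.0566)² = 0.00321;  (-1·δV/V)² = (-1×0.0248)² = 0.000616
δρ/ρ = √(0.00382) = 0.0618
ρ = 1.131 g/cm^3, so δρ = 0.0618 × 1.131 = 0.0700 g/cm^3.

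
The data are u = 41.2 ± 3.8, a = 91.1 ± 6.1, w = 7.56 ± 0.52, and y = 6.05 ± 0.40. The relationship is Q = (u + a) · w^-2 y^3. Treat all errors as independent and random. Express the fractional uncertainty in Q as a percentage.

Let h = u + a = 132. δh = √(δu² + δa²) = √(14.4 + 37.2) = 7.19, so δh/h = 0.0543.
Q is then a monomial in h, w, y:
δQ/Q = √((δh/h)² + (-2·δw/w)² + (3·δy/y)²) = √(0.00295 + 0.0189 + 0.0393) = 0.247

24.7%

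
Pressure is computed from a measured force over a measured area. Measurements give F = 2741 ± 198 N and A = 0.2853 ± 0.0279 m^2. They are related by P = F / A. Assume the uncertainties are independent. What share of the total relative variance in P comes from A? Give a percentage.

64.7%

(δP/P)² = (1·δF/F)² + (-1·δA/A)²
  F term: (1×0.0722)² = 0.00522
  A term: (-1×0.0978)² = 0.00956
Total = 0.0148. Share from A = 0.00956/0.0148 = 0.647.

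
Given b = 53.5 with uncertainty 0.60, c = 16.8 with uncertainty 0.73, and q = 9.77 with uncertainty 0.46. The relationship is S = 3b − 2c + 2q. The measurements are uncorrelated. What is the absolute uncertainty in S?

2.49

S is a linear combination, so absolute uncertainties add in quadrature:
  (3·δb)² = 3.24;  (2·δc)² = 2.13;  (2·δq)² = 0.846
δS = √(6.22) = 2.49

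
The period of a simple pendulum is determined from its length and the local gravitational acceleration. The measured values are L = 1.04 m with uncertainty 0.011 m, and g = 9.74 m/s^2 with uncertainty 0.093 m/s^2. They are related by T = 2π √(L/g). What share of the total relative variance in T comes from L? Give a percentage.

(δT/T)² = (½·δL/L)² + (−½·δg/g)²
  L term: (0.5×0.0106)² = 2.8e-05
  g term: (-0.5×0.00955)² = 2.28e-05
Total = 5.08e-05. Share from L = 2.8e-05/5.08e-05 = 0.551.

55.1%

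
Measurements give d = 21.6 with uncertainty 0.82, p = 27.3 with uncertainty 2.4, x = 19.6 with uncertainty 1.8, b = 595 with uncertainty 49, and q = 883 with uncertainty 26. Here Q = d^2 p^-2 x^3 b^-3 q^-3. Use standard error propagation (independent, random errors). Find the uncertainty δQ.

Relative error in a monomial: (δQ/Q)² = Σ (nᵢ · δxᵢ/xᵢ)².
  (2·δd/d)² = (2×0.0380)² = 0.00576;  (-2·δp/p)² = (-2×0.0879)² = 0.0309;  (3·δx/x)² = (3×0.0918)² = 0.0759;  (-3·δb/b)² = (-3×0.0824)² = 0.0610;  (-3·δq/q)² = (-3×0.0294)² = 0.00780
δQ/Q = √(0.181) = 0.426
Q = 3.25e-14, so δQ = 0.426 × 3.25e-14 = 1.38e-14.

1.38e-14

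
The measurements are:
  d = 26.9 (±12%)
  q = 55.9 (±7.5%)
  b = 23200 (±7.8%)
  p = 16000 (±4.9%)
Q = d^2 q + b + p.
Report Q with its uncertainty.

Let w = d^2·q = 40400. δw/w = √((2·δd/d)² + (1·δq/q)²) = √(0.0576 + 0.00562) = 0.251, so δw = 10200.
Q = w + b + p: δQ = √(δw² + δb² + δp²) = √(1.03e+08 + 3.27e+06 + 6.15e+05) = 10400
Q = 79600.

79600 ± 10400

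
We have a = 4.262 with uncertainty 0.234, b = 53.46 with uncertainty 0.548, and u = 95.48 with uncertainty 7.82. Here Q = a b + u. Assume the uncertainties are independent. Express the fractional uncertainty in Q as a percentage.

4.62%

Let p = a·b = 227.8. δp/p = √((1·δa/a)² + (1·δb/b)²) = √(0.00301 + 0.000105) = 0.0559, so δp = 12.7.
Q = p + u: δQ = √(δp² + δu²) = √(162 + 61.2) = 14.9
Q = 323.3, so δQ/Q = 14.9/323.3 = 0.0462.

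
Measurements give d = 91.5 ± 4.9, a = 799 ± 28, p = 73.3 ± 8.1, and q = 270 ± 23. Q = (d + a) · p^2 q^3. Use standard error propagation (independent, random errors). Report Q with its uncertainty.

Let u = d + a = 890. δu = √(δd² + δa²) = √(24.0 + 784) = 28.4, so δu/u = 0.0319.
Q is then a monomial in u, p, q:
δQ/Q = √((δu/u)² + (2·δp/p)² + (3·δq/q)²) = √(0.00102 + 0.0488 + 0.0653) = 0.339
Q = 9.42e+13, so δQ = 0.339 × 9.42e+13 = 3.2e+13.

(9.42 ± 3.20) × 10^13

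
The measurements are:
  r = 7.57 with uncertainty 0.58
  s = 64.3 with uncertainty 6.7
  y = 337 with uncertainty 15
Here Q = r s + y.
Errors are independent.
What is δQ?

Let p = r·s = 487. δp/p = √((1·δr/r)² + (1·δs/s)²) = √(0.00587 + 0.0109) = 0.129, so δp = 63.0.
Q = p + y: δQ = √(δp² + δy²) = √(3960 + 225) = 64.7

64.7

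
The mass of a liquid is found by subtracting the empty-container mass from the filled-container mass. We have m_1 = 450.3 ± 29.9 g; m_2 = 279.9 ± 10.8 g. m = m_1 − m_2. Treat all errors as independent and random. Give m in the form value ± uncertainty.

170.4 ± 31.8 g

For a sum/difference, combine absolute errors in quadrature:
  (δm_1)² = 894;  (δm_2)² = 117
δm = √(1010) = 31.8 g
m = 170.4 g.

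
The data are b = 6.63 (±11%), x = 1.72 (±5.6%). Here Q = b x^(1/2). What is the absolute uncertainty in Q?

Each factor contributes (exponent × relative error)² to (δQ/Q)²:
  (1·δb/b)² = (1×0.110)² = 0.0121;  (½·δx/x)² = (0.5×0.0560)² = 0.000784
δQ/Q = √(0.0129) = 0.114
Q = 8.70, so δQ = 0.114 × 8.70 = 0.987.

0.987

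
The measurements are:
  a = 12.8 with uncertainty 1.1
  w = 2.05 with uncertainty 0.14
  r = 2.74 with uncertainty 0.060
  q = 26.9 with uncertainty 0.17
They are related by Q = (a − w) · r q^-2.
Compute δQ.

0.00432

Let u = a − w = 10.8. δu = √(δa² + δw²) = √(1.21 + 0.0196) = 1.11, so δu/u = 0.103.
Q is then a monomial in u, r, q:
δQ/Q = √((δu/u)² + (1·δr/r)² + (-2·δq/q)²) = √(0.0106 + 0.000480 + 0.000160) = 0.106
Q = 0.0407, so δQ = 0.106 × 0.0407 = 0.00432.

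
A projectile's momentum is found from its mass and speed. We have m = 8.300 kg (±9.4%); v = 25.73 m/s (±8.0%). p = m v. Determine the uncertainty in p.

Relative error in a monomial: (δp/p)² = Σ (nᵢ · δxᵢ/xᵢ)².
  (1·δm/m)² = (1×0.0940)² = 0.00884;  (1·δv/v)² = (1×0.0800)² = 0.00640
δp/p = √(0.0152) = 0.123
p = 213.6 kg·m/s, so δp = 0.123 × 213.6 = 26.4 kg·m/s.

26.4 kg·m/s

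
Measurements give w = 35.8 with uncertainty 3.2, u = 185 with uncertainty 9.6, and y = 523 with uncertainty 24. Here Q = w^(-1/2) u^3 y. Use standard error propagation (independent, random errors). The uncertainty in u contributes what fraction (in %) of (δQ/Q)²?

85.5%

(δQ/Q)² = (−½·δw/w)² + (3·δu/u)² + (1·δy/y)²
  w term: (-0.5×0.0894)² = 0.00200
  u term: (3×0.0519)² = 0.0242
  y term: (1×0.0459)² = 0.00211
Total = 0.0283. Share from u = 0.0242/0.0283 = 0.855.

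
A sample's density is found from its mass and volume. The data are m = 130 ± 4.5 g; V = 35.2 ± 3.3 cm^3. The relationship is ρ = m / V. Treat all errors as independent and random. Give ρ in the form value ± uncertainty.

For a monomial ρ ∝ m, V^-1, fractional errors add in quadrature:
  (1·δm/m)² = (1×0.0346)² = 0.00120;  (-1·δV/V)² = (-1×0.0937)² = 0.00879
δρ/ρ = √(0.00999) = 0.0999
ρ = 3.69 g/cm^3, so δρ = 0.0999 × 3.69 = 0.369 g/cm^3.

3.69 ± 0.369 g/cm^3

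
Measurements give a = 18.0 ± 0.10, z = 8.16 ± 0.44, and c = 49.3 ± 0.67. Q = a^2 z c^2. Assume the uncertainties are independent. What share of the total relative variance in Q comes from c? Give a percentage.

19.6%

(δQ/Q)² = (2·δa/a)² + (1·δz/z)² + (2·δc/c)²
  a term: (2×0.00556)² = 0.000123
  z term: (1×0.0539)² = 0.00291
  c term: (2×0.0136)² = 0.000739
Total = 0.00377. Share from c = 0.000739/0.00377 = 0.196.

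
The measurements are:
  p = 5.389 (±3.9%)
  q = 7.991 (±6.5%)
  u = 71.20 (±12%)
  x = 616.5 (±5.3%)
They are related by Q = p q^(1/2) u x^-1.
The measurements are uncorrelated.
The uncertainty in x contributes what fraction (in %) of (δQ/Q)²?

14.2%

(δQ/Q)² = (1·δp/p)² + (½·δq/q)² + (1·δu/u)² + (-1·δx/x)²
  p term: (1×0.0390)² = 0.00152
  q term: (0.5×0.0650)² = 0.00106
  u term: (1×0.120)² = 0.0144
  x term: (-1×0.0530)² = 0.00281
Total = 0.0198. Share from x = 0.00281/0.0198 = 0.142.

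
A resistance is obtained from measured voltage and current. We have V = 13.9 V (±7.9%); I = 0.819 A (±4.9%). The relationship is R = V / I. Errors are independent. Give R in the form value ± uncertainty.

Relative error in a monomial: (δR/R)² = Σ (nᵢ · δxᵢ/xᵢ)².
  (1·δV/V)² = (1×0.0790)² = 0.00624;  (-1·δI/I)² = (-1×0.0490)² = 0.00240
δR/R = √(0.00864) = 0.0930
R = 17.0 Ω, so δR = 0.0930 × 17.0 = 1.58 Ω.

17.0 ± 1.58 Ω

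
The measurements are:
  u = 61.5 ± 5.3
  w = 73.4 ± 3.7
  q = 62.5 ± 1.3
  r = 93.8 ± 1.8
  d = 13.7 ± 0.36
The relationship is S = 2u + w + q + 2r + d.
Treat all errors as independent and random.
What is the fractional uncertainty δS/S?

For a sum/difference, combine absolute errors in quadrature:
  (2·δu)² = 112;  (δw)² = 13.7;  (δq)² = 1.69;  (2·δr)² = 13.0;  (δd)² = 0.130
δS = √(141) = 11.9
S = 460, so δS/S = 11.9/460 = 0.0258.

0.0258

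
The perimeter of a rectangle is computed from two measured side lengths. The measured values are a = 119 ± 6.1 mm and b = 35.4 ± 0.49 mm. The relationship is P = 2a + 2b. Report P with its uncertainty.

309 ± 12.2 mm

P is a linear combination, so absolute uncertainties add in quadrature:
  (2·δa)² = 149;  (2·δb)² = 0.960
δP = √(150) = 12.2 mm
P = 309 mm.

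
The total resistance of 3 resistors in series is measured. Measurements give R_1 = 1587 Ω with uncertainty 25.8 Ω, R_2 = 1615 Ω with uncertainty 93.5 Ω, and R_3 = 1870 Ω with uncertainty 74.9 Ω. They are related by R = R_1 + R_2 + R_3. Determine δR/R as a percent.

For a sum/difference, combine absolute errors in quadrature:
  (δR_1)² = 666;  (δR_2)² = 8740;  (δR_3)² = 5610
δR = √(15000) = 123 Ω
R = 5072 Ω, so δR/R = 123/5072 = 0.0242.

2.42%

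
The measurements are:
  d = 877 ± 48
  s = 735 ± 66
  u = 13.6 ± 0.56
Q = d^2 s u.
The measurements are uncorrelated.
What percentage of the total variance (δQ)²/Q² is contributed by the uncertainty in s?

(δQ/Q)² = (2·δd/d)² + (1·δs/s)² + (1·δu/u)²
  d term: (2×0.0547)² = 0.0120
  s term: (1×0.0898)² = 0.00806
  u term: (1×0.0412)² = 0.00170
Total = 0.0217. Share from s = 0.00806/0.0217 = 0.371.

37.1%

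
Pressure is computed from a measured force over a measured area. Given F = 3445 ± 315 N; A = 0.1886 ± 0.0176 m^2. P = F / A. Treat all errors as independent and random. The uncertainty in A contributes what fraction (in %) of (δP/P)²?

(δP/P)² = (1·δF/F)² + (-1·δA/A)²
  F term: (1×0.0914)² = 0.00836
  A term: (-1×0.0933)² = 0.00871
Total = 0.0171. Share from A = 0.00871/0.0171 = 0.510.

51.0%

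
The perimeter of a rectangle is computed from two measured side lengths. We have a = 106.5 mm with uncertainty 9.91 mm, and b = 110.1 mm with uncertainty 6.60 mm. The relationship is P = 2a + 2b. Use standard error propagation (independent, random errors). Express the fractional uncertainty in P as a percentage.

Each term contributes (cᵢ δxᵢ)² to (δP)²:
  (2·δa)² = 393;  (2·δb)² = 174
δP = √(567) = 23.8 mm
P = 433.2 mm, so δP/P = 23.8/433.2 = 0.0550.

5.50%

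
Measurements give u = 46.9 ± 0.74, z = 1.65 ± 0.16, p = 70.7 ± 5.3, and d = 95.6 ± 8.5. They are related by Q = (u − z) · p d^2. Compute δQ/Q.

0.194

Let w = u − z = 45.2. δw = √(δu² + δz²) = √(0.548 + 0.0256) = 0.757, so δw/w = 0.0167.
Q is then a monomial in w, p, d:
δQ/Q = √((δw/w)² + (1·δp/p)² + (2·δd/d)²) = √(0.000280 + 0.00562 + 0.0316) = 0.194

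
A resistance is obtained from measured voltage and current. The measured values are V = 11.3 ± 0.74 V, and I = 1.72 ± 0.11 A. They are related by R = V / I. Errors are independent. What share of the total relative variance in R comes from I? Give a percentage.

(δR/R)² = (1·δV/V)² + (-1·δI/I)²
  V term: (1×0.0655)² = 0.00429
  I term: (-1×0.0640)² = 0.00409
Total = 0.00838. Share from I = 0.00409/0.00838 = 0.488.

48.8%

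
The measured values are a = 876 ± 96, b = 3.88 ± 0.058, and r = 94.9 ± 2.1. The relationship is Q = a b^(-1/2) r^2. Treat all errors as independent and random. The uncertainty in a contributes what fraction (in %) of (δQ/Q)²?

85.6%

(δQ/Q)² = (1·δa/a)² + (−½·δb/b)² + (2·δr/r)²
  a term: (1×0.110)² = 0.0120
  b term: (-0.5×0.0149)² = 5.59e-05
  r term: (2×0.0221)² = 0.00196
Total = 0.0140. Share from a = 0.0120/0.0140 = 0.856.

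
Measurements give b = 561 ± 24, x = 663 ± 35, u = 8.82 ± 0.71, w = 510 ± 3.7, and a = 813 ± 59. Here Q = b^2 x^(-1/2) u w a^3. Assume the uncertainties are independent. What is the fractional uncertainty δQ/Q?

Since Q is a product/quotient, work with relative uncertainties:
  (2·δb/b)² = (2×0.0428)² = 0.00732;  (−½·δx/x)² = (-0.5×0.0528)² = 0.000697;  (1·δu/u)² = (1×0.0805)² = 0.00648;  (1·δw/w)² = (1×0.00725)² = 5.26e-05;  (3·δa/a)² = (3×0.0726)² = 0.0474
δQ/Q = √(0.0619) = 0.249

0.249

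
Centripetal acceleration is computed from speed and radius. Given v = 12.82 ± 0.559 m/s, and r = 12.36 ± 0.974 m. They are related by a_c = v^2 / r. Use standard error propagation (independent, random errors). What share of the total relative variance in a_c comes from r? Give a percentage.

45.0%

(δa_c/a_c)² = (2·δv/v)² + (-1·δr/r)²
  v term: (2×0.0436)² = 0.00761
  r term: (-1×0.0788)² = 0.00621
Total = 0.0138. Share from r = 0.00621/0.0138 = 0.450.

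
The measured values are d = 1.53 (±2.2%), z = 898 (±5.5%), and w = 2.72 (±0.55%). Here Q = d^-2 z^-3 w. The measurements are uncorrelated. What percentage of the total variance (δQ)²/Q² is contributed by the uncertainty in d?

(δQ/Q)² = (-2·δd/d)² + (-3·δz/z)² + (1·δw/w)²
  d term: (-2×0.0220)² = 0.00194
  z term: (-3×0.0550)² = 0.0272
  w term: (1×0.00550)² = 3.03e-05
Total = 0.0292. Share from d = 0.00194/0.0292 = 0.0663.

6.63%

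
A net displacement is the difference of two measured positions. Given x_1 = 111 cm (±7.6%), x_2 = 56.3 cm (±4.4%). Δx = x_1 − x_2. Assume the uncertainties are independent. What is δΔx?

8.79 cm

Absolute uncertainties add in quadrature for a linear combination:
  (δx_1)² = 71.2;  (δx_2)² = 6.14
δΔx = √(77.3) = 8.79 cm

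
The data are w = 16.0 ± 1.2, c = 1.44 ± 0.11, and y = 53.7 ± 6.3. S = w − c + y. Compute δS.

6.41

Sums and differences: (δS)² = Σ (cᵢ δxᵢ)².
  (δw)² = 1.44;  (δc)² = 0.0121;  (δy)² = 39.7
δS = √(41.1) = 6.41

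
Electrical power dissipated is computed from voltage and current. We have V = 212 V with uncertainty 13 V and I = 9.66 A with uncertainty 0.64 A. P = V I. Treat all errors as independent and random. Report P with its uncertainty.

2050 ± 185 W

Products/powers → add relative errors in quadrature, weighted by exponent:
  (1·δV/V)² = (1×0.0613)² = 0.00376;  (1·δI/I)² = (1×0.0663)² = 0.00439
δP/P = √(0.00815) = 0.0903
P = 2050 W, so δP = 0.0903 × 2050 = 185 W.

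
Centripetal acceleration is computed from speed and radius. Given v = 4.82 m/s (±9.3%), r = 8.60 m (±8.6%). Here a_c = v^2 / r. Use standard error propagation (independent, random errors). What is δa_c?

a_c is a product of powers, so relative uncertainties combine in quadrature:
  (2·δv/v)² = (2×0.0930)² = 0.0346;  (-1·δr/r)² = (-1×0.0860)² = 0.00740
δa_c/a_c = √(0.0420) = 0.205
a_c = 2.70 m/s^2, so δa_c = 0.205 × 2.70 = 0.554 m/s^2.

0.554 m/s^2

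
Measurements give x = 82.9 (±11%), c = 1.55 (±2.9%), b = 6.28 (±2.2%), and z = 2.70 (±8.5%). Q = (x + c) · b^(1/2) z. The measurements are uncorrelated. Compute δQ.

Let u = x + c = 84.5. δu = √(δx² + δc²) = √(83.2 + 0.00202) = 9.12, so δu/u = 0.108.
Q is then a monomial in u, b, z:
δQ/Q = √((δu/u)² + (½·δb/b)² + (1·δz/z)²) = √(0.0117 + 0.000121 + 0.00723) = 0.138
Q = 571, so δQ = 0.138 × 571 = 78.8.

78.8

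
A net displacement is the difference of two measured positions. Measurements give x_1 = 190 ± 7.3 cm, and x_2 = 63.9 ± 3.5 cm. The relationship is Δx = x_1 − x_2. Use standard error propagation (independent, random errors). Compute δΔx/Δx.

0.0642

Absolute uncertainties add in quadrature for a linear combination:
  (δx_1)² = 53.3;  (δx_2)² = 12.2
δΔx = √(65.5) = 8.10 cm
Δx = 126 cm, so δΔx/Δx = 8.10/126 = 0.0642.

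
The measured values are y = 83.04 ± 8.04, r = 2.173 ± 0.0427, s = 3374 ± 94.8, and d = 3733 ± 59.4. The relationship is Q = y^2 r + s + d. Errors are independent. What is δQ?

2920

Let p = y^2·r = 14980. δp/p = √((2·δy/y)² + (1·δr/r)²) = √(0.0375 + 0.000386) = 0.195, so δp = 2920.
Q = p + s + d: δQ = √(δp² + δs² + δd²) = √(8.51e+06 + 8990 + 3530) = 2920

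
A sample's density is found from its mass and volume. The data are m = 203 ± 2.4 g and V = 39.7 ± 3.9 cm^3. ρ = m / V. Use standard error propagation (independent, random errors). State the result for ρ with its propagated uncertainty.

5.11 ± 0.506 g/cm^3

ρ is a product of powers, so relative uncertainties combine in quadrature:
  (1·δm/m)² = (1×0.0118)² = 0.000140;  (-1·δV/V)² = (-1×0.0982)² = 0.00965
δρ/ρ = √(0.00979) = 0.0989
ρ = 5.11 g/cm^3, so δρ = 0.0989 × 5.11 = 0.506 g/cm^3.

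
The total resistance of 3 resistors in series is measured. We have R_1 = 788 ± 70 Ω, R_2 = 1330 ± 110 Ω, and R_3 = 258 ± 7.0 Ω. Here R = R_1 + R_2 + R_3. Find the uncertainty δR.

131 Ω

Sums and differences: (δR)² = Σ (cᵢ δxᵢ)².
  (δR_1)² = 4900;  (δR_2)² = 12100;  (δR_3)² = 49.0
δR = √(17000) = 131 Ω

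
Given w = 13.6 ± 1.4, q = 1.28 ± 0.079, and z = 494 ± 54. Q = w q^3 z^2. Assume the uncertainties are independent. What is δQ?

2.12e+06

Relative error in a monomial: (δQ/Q)² = Σ (nᵢ · δxᵢ/xᵢ)².
  (1·δw/w)² = (1×0.103)² = 0.0106;  (3·δq/q)² = (3×0.0617)² = 0.0343;  (2·δz/z)² = (2×0.109)² = 0.0478
δQ/Q = √(0.0927) = 0.304
Q = 6.96e+06, so δQ = 0.304 × 6.96e+06 = 2.12e+06.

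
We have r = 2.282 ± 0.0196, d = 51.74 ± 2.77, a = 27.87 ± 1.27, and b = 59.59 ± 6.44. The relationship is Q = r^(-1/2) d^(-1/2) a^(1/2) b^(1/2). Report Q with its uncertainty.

Relative error in a monomial: (δQ/Q)² = Σ (nᵢ · δxᵢ/xᵢ)².
  (−½·δr/r)² = (-0.5×0.00859)² = 1.84e-05;  (−½·δd/d)² = (-0.5×0.0535)² = 0.000717;  (½·δa/a)² = (0.5×0.0456)² = 0.000519;  (½·δb/b)² = (0.5×0.108)² = 0.00292
δQ/Q = √(0.00417) = 0.0646
Q = 3.750, so δQ = 0.0646 × 3.750 = 0.242.

3.750 ± 0.242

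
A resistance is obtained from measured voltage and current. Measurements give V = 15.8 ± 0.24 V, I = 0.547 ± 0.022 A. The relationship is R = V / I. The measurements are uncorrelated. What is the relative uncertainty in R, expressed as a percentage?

4.30%

Relative error in a monomial: (δR/R)² = Σ (nᵢ · δxᵢ/xᵢ)².
  (1·δV/V)² = (1×0.0152)² = 0.000231;  (-1·δI/I)² = (-1×0.0402)² = 0.00162
δR/R = √(0.00185) = 0.0430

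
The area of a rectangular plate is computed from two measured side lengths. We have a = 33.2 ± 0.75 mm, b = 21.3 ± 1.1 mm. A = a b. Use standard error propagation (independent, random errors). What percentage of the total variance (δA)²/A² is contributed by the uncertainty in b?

(δA/A)² = (1·δa/a)² + (1·δb/b)²
  a term: (1×0.0226)² = 0.000510
  b term: (1×0.0516)² = 0.00267
Total = 0.00318. Share from b = 0.00267/0.00318 = 0.839.

83.9%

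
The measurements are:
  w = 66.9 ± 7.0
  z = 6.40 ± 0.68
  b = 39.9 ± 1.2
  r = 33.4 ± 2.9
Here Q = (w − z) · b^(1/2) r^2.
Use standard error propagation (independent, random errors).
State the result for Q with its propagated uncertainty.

(4.26 ± 0.893) × 10^5

Let u = w − z = 60.5. δu = √(δw² + δz²) = √(49.0 + 0.462) = 7.03, so δu/u = 0.116.
Q is then a monomial in u, b, r:
δQ/Q = √((δu/u)² + (½·δb/b)² + (2·δr/r)²) = √(0.0135 + 0.000226 + 0.0302) = 0.210
Q = 4.26e+05, so δQ = 0.210 × 4.26e+05 = 89300.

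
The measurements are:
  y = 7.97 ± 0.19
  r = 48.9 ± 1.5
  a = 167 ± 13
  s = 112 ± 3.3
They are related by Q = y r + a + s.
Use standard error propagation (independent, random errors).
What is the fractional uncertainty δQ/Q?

Let p = y·r = 390. δp/p = √((1·δy/y)² + (1·δr/r)²) = √(0.000568 + 0.000941) = 0.0388, so δp = 15.1.
Q = p + a + s: δQ = √(δp² + δa² + δs²) = √(229 + 169 + 10.9) = 20.2
Q = 669, so δQ/Q = 20.2/669 = 0.0302.

0.0302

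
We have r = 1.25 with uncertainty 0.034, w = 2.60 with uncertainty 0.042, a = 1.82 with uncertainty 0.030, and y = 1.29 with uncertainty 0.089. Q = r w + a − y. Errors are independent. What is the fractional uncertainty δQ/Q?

0.0368

Let p = r·w = 3.25. δp/p = √((1·δr/r)² + (1·δw/w)²) = √(0.000740 + 0.000261) = 0.0316, so δp = 0.103.
Q = p + a − y: δQ = √(δp² + δa² + δy²) = √(0.0106 + 0.000900 + 0.00792) = 0.139
Q = 3.78, so δQ/Q = 0.139/3.78 = 0.0368.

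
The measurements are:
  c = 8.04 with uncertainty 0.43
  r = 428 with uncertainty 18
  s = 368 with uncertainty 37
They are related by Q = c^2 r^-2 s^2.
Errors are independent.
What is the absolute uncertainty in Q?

11.6

For a monomial Q ∝ c^2, r^-2, s^2, fractional errors add in quadrature:
  (2·δc/c)² = (2×0.0535)² = 0.0114;  (-2·δr/r)² = (-2×0.0421)² = 0.00707;  (2·δs/s)² = (2×0.101)² = 0.0404
δQ/Q = √(0.0590) = 0.243
Q = 47.8, so δQ = 0.243 × 47.8 = 11.6.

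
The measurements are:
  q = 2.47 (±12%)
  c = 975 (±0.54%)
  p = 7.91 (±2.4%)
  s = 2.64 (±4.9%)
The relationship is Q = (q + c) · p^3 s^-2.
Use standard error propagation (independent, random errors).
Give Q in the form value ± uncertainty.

69400 ± 8450

Let u = q + c = 977. δu = √(δq² + δc²) = √(0.0879 + 27.7) = 5.27, so δu/u = 0.00539.
Q is then a monomial in u, p, s:
δQ/Q = √((δu/u)² + (3·δp/p)² + (-2·δs/s)²) = √(2.91e-05 + 0.00518 + 0.00960) = 0.122
Q = 69400, so δQ = 0.122 × 69400 = 8450.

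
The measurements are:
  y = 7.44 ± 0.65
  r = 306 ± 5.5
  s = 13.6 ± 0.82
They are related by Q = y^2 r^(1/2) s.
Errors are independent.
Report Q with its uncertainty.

Q is a product of powers, so relative uncertainties combine in quadrature:
  (2·δy/y)² = (2×0.0874)² = 0.0305;  (½·δr/r)² = (0.5×0.0180)² = 8.08e-05;  (1·δs/s)² = (1×0.0603)² = 0.00364
δQ/Q = √(0.0342) = 0.185
Q = 13200, so δQ = 0.185 × 13200 = 2440.

13200 ± 2440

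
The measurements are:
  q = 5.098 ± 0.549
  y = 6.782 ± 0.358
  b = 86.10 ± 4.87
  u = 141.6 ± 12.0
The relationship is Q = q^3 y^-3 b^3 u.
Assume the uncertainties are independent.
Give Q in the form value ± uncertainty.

Each factor contributes (exponent × relative error)² to (δQ/Q)²:
  (3·δq/q)² = (3×0.108)² = 0.104;  (-3·δy/y)² = (-3×0.0528)² = 0.0251;  (3·δb/b)² = (3×0.0566)² = 0.0288;  (1·δu/u)² = (1×0.0847)² = 0.00718
δQ/Q = √(0.165) = 0.407
Q = 3.839e+07, so δQ = 0.407 × 3.839e+07 = 1.56e+07.

(3.839 ± 1.56) × 10^7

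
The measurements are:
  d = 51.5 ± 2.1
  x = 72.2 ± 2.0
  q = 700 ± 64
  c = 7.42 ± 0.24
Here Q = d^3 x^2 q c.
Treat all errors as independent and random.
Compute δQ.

Products/powers → add relative errors in quadrature, weighted by exponent:
  (3·δd/d)² = (3×0.0408)² = 0.0150;  (2·δx/x)² = (2×0.0277)² = 0.00307;  (1·δq/q)² = (1×0.0914)² = 0.00836;  (1·δc/c)² = (1×0.0323)² = 0.00105
δQ/Q = √(0.0274) = 0.166
Q = 3.7e+12, so δQ = 0.166 × 3.7e+12 = 6.13e+11.

6.13e+11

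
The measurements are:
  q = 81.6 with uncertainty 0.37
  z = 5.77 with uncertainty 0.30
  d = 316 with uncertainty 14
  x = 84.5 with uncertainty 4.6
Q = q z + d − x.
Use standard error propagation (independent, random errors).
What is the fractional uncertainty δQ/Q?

0.0408

Let p = q·z = 471. δp/p = √((1·δq/q)² + (1·δz/z)²) = √(2.06e-05 + 0.00270) = 0.0522, so δp = 24.6.
Q = p + d − x: δQ = √(δp² + δd² + δx²) = √(604 + 196 + 21.2) = 28.7
Q = 702, so δQ/Q = 28.7/702 = 0.0408.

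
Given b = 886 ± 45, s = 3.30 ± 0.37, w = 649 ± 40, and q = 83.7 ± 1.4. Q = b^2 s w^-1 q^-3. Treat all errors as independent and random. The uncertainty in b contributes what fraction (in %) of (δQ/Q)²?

35.3%

(δQ/Q)² = (2·δb/b)² + (1·δs/s)² + (-1·δw/w)² + (-3·δq/q)²
  b term: (2×0.0508)² = 0.0103
  s term: (1×0.112)² = 0.0126
  w term: (-1×0.0616)² = 0.00380
  q term: (-3×0.0167)² = 0.00252
Total = 0.0292. Share from b = 0.0103/0.0292 = 0.353.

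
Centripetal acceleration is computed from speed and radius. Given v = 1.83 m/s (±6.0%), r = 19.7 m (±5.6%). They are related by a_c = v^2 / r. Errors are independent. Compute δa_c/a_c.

0.132

Products/powers → add relative errors in quadrature, weighted by exponent:
  (2·δv/v)² = (2×0.0600)² = 0.0144;  (-1·δr/r)² = (-1×0.0560)² = 0.00314
δa_c/a_c = √(0.0175) = 0.132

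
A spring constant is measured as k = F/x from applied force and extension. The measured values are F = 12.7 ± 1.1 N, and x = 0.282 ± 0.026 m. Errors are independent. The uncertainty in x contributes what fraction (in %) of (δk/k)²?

(δk/k)² = (1·δF/F)² + (-1·δx/x)²
  F term: (1×0.0866)² = 0.00750
  x term: (-1×0.0922)² = 0.00850
Total = 0.0160. Share from x = 0.00850/0.0160 = 0.531.

53.1%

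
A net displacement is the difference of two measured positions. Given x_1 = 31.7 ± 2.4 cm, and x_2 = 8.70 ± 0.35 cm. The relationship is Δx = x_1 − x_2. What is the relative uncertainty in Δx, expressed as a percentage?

Δx is a linear combination, so absolute uncertainties add in quadrature:
  (δx_1)² = 5.76;  (δx_2)² = 0.122
δΔx = √(5.88) = 2.43 cm
Δx = 23.0 cm, so δΔx/Δx = 2.43/23.0 = 0.105.

10.5%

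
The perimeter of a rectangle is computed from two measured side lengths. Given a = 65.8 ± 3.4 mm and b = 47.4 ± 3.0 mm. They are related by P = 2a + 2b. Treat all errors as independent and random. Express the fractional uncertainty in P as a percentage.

For a sum/difference, combine absolute errors in quadrature:
  (2·δa)² = 46.2;  (2·δb)² = 36.0
δP = √(82.2) = 9.07 mm
P = 226 mm, so δP/P = 9.07/226 = 0.0401.

4.01%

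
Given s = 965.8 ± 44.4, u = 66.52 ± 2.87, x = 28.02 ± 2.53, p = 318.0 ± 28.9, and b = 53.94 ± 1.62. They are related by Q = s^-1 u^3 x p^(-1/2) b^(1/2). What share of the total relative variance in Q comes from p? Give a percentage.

(δQ/Q)² = (-1·δs/s)² + (3·δu/u)² + (1·δx/x)² + (−½·δp/p)² + (½·δb/b)²
  s term: (-1×0.0460)² = 0.00211
  u term: (3×0.0431)² = 0.0168
  x term: (1×0.0903)² = 0.00815
  p term: (-0.5×0.0909)² = 0.00206
  b term: (0.5×0.0300)² = 0.000226
Total = 0.0293. Share from p = 0.00206/0.0293 = 0.0704.

7.04%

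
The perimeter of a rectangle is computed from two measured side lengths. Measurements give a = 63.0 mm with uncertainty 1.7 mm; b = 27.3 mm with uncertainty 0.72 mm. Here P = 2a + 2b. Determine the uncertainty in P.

3.69 mm

P is a linear combination, so absolute uncertainties add in quadrature:
  (2·δa)² = 11.6;  (2·δb)² = 2.07
δP = √(13.6) = 3.69 mm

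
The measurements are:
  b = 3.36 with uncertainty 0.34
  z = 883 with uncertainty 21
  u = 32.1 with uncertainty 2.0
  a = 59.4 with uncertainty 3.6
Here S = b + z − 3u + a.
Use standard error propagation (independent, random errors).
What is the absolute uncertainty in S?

22.1

Sums and differences: (δS)² = Σ (cᵢ δxᵢ)².
  (δb)² = 0.116;  (δz)² = 441;  (3·δu)² = 36.0;  (δa)² = 13.0
δS = √(490) = 22.1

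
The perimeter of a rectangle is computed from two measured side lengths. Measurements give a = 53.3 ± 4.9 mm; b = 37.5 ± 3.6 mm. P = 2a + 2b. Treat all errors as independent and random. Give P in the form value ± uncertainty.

182 ± 12.2 mm

Sums and differences: (δP)² = Σ (cᵢ δxᵢ)².
  (2·δa)² = 96.0;  (2·δb)² = 51.8
δP = √(148) = 12.2 mm
P = 182 mm.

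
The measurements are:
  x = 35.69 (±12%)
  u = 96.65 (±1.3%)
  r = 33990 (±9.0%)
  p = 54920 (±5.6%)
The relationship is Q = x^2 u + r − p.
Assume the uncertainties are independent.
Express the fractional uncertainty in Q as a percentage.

Let w = x^2·u = 123100. δw/w = √((2·δx/x)² + (1·δu/u)²) = √(0.0576 + 0.000169) = 0.240, so δw = 29600.
Q = w + r − p: δQ = √(δw² + δr² + δp²) = √(8.76e+08 + 9.36e+06 + 9.46e+06) = 29900
Q = 102200, so δQ/Q = 29900/102200 = 0.293.

29.3%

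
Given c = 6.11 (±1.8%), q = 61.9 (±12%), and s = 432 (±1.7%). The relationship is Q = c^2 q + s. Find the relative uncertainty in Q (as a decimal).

Let p = c^2·q = 2310. δp/p = √((2·δc/c)² + (1·δq/q)²) = √(0.00130 + 0.0144) = 0.125, so δp = 290.
Q = p + s: δQ = √(δp² + δs²) = √(83800 + 53.9) = 290
Q = 2740, so δQ/Q = 290/2740 = 0.106.

0.106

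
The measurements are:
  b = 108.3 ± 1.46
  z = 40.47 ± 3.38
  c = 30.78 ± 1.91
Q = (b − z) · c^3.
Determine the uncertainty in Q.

Let u = b − z = 67.83. δu = √(δb² + δz²) = √(2.13 + 11.4) = 3.68, so δu/u = 0.0543.
Q is then a monomial in u, c:
δQ/Q = √((δu/u)² + (3·δc/c)²) = √(0.00295 + 0.0347) = 0.194
Q = 1.978e+06, so δQ = 0.194 × 1.978e+06 = 3.84e+05.

3.84e+05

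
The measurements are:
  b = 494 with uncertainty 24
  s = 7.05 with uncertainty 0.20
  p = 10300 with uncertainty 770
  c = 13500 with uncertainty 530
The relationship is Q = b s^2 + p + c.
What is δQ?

2060

Let w = b·s^2 = 24600. δw/w = √((1·δb/b)² + (2·δs/s)²) = √(0.00236 + 0.00322) = 0.0747, so δw = 1830.
Q = w + p + c: δQ = √(δw² + δp² + δc²) = √(3.36e+06 + 5.93e+05 + 2.81e+05) = 2060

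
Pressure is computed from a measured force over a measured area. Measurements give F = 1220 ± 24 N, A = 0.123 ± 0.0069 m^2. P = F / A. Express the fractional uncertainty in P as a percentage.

5.94%

Products/powers → add relative errors in quadrature, weighted by exponent:
  (1·δF/F)² = (1×0.0197)² = 0.000387;  (-1·δA/A)² = (-1×0.0561)² = 0.00315
δP/P = √(0.00353) = 0.0594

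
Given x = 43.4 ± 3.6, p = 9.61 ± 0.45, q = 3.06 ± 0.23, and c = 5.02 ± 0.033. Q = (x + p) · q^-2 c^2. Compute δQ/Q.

Let u = x + p = 53.0. δu = √(δx² + δp²) = √(13.0 + 0.203) = 3.63, so δu/u = 0.0684.
Q is then a monomial in u, q, c:
δQ/Q = √((δu/u)² + (-2·δq/q)² + (2·δc/c)²) = √(0.00468 + 0.0226 + 0.000173) = 0.166

0.166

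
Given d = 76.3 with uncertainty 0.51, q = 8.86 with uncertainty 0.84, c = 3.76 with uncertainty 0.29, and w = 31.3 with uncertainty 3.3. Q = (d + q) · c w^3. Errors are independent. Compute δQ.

Let u = d + q = 85.2. δu = √(δd² + δq²) = √(0.260 + 0.706) = 0.983, so δu/u = 0.0115.
Q is then a monomial in u, c, w:
δQ/Q = √((δu/u)² + (1·δc/c)² + (3·δw/w)²) = √(0.000133 + 0.00595 + 0.100) = 0.326
Q = 9.82e+06, so δQ = 0.326 × 9.82e+06 = 3.2e+06.

3.2e+06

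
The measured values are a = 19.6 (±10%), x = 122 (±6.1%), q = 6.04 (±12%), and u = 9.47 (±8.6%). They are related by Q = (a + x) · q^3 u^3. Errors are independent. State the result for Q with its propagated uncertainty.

Let w = a + x = 142. δw = √(δa² + δx²) = √(3.84 + 55.4) = 7.70, so δw/w = 0.0543.
Q is then a monomial in w, q, u:
δQ/Q = √((δw/w)² + (3·δq/q)² + (3·δu/u)²) = √(0.00295 + 0.130 + 0.0666) = 0.446
Q = 2.65e+07, so δQ = 0.446 × 2.65e+07 = 1.18e+07.

(2.65 ± 1.18) × 10^7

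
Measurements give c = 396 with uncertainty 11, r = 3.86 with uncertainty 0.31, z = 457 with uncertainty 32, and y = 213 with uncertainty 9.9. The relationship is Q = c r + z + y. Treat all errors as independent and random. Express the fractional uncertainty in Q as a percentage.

6.10%

Let p = c·r = 1530. δp/p = √((1·δc/c)² + (1·δr/r)²) = √(0.000772 + 0.00645) = 0.0850, so δp = 130.
Q = p + z + y: δQ = √(δp² + δz² + δy²) = √(16900 + 1020 + 98.0) = 134
Q = 2200, so δQ/Q = 134/2200 = 0.0610.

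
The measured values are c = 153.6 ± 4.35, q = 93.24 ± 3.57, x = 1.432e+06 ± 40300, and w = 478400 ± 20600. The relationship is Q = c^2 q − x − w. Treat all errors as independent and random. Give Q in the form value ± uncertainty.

(2.894 ± 1.57) × 10^5

Let p = c^2·q = 2.2e+06. δp/p = √((2·δc/c)² + (1·δq/q)²) = √(0.00321 + 0.00147) = 0.0684, so δp = 1.5e+05.
Q = p − x − w: δQ = √(δp² + δx² + δw²) = √(2.26e+10 + 1.62e+09 + 4.24e+08) = 1.57e+05
Q = 289400.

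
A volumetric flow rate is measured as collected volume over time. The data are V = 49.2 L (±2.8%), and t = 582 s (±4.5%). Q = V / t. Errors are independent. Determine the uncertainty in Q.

Q is a product of powers, so relative uncertainties combine in quadrature:
  (1·δV/V)² = (1×0.0280)² = 0.000784;  (-1·δt/t)² = (-1×0.0450)² = 0.00202
δQ/Q = √(0.00281) = 0.0530
Q = 0.0845 L/s, so δQ = 0.0530 × 0.0845 = 0.00448 L/s.

0.00448 L/s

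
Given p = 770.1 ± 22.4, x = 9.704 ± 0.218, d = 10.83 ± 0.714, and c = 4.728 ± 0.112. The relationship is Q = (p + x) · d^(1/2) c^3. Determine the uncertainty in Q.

Let u = p + x = 779.8. δu = √(δp² + δx²) = √(502 + 0.0475) = 22.4, so δu/u = 0.0287.
Q is then a monomial in u, d, c:
δQ/Q = √((δu/u)² + (½·δd/d)² + (3·δc/c)²) = √(0.000825 + 0.00109 + 0.00505) = 0.0834
Q = 271200, so δQ = 0.0834 × 271200 = 22600.

22600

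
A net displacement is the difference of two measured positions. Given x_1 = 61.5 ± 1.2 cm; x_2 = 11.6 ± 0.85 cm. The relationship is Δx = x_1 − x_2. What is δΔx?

For a sum/difference, combine absolute errors in quadrature:
  (δx_1)² = 1.44;  (δx_2)² = 0.722
δΔx = √(2.16) = 1.47 cm

1.47 cm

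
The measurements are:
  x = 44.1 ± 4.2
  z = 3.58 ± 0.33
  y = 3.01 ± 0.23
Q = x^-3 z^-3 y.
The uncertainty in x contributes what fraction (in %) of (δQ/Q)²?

49.8%

(δQ/Q)² = (-3·δx/x)² + (-3·δz/z)² + (1·δy/y)²
  x term: (-3×0.0952)² = 0.0816
  z term: (-3×0.0922)² = 0.0765
  y term: (1×0.0764)² = 0.00584
Total = 0.164. Share from x = 0.0816/0.164 = 0.498.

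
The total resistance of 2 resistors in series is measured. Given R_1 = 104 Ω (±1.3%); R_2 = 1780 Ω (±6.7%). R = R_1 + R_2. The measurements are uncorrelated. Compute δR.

R is a linear combination, so absolute uncertainties add in quadrature:
  (δR_1)² = 1.83;  (δR_2)² = 14200
δR = √(14200) = 119 Ω

119 Ω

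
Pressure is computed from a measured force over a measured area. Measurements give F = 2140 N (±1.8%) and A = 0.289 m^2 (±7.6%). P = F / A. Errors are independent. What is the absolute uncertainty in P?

P is a product of powers, so relative uncertainties combine in quadrature:
  (1·δF/F)² = (1×0.0180)² = 0.000324;  (-1·δA/A)² = (-1×0.0760)² = 0.00578
δP/P = √(0.00610) = 0.0781
P = 7400 Pa, so δP = 0.0781 × 7400 = 578 Pa.

578 Pa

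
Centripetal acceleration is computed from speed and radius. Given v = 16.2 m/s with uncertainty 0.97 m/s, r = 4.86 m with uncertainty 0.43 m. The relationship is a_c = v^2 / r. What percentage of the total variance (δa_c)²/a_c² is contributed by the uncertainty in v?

(δa_c/a_c)² = (2·δv/v)² + (-1·δr/r)²
  v term: (2×0.0599)² = 0.0143
  r term: (-1×0.0885)² = 0.00783
Total = 0.0222. Share from v = 0.0143/0.0222 = 0.647.

64.7%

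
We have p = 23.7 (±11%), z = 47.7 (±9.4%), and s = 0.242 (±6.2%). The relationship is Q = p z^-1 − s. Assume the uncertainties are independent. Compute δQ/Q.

0.288

Let w = p·z^-1 = 0.497. δw/w = √((1·δp/p)² + (-1·δz/z)²) = √(0.0121 + 0.00884) = 0.145, so δw = 0.0719.
Q = w − s: δQ = √(δw² + δs²) = √(0.00517 + 0.000225) = 0.0734
Q = 0.255, so δQ/Q = 0.0734/0.255 = 0.288.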